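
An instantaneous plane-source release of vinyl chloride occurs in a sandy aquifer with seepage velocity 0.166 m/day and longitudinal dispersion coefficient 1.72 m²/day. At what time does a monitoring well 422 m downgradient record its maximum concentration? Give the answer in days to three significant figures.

For the 1D instantaneous-source solution, setting ∂C/∂t = 0 at fixed x gives v²t² + 2Dt − x² = 0, so t = (√(D² + v²x²) − D)/v².
√(D² + v²x²) = √(1.72² + 0.166² × 422²) = 70.07; v² = 0.027556.
t = (70.07 − 1.72)/0.027556 = 2480 days (vs. the pure-advection estimate x/v = 2540 d).

2480 days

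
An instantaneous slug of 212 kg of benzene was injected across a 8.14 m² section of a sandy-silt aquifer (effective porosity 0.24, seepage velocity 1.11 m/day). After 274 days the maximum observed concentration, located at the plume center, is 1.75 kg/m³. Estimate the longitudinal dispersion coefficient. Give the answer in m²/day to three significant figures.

At the plume center C_max = M/(n_e·A·√(4πDt)), so D = M²/(4πt·(n_e·A·C_max)²).
n_e·A·C_max = 0.24 × 8.14 × 1.75 = 3.419 kg/m.
D = 212²/(4π × 274 × 3.419²) = 1.12 m²/day.

1.12 m²/day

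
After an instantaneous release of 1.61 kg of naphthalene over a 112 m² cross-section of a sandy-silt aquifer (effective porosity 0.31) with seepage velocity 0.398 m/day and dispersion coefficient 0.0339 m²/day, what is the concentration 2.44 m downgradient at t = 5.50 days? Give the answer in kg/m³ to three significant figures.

For an instantaneous plane source, C(x,t) = M/(n_e·A·√(4πDt)) · exp(−(x−vt)²/(4Dt)), with n_e·A the pore (flow) area.
Plume center vt = 0.398 × 5.50 = 2.189 m, so the well at 2.44 m is 0.251 m downgradient of the peak.
√(4πDt) = 1.531 m, giving peak height M/(n_e·A·√(4πDt)) = 1.61/(0.31 × 112 × 1.531) = 0.03029 kg/m³.
(x−vt)²/(4Dt) = (0.251)²/(4 × 0.0339 × 5.50) = 0.08447; exp(−0.08447) = 0.9190.
C = 0.03029 × 0.9190 = 0.0278 kg/m³.

0.0278 kg/m³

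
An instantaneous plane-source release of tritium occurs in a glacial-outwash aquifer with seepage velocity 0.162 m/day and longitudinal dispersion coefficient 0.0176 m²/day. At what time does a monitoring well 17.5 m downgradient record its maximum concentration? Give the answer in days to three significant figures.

For the 1D instantaneous-source solution, setting ∂C/∂t = 0 at fixed x gives v²t² + 2Dt − x² = 0, so t = (√(D² + v²x²) − D)/v².
√(D² + v²x²) = √(0.0176² + 0.162² × 17.5²) = 2.835; v² = 0.026244.
t = (2.835 − 0.0176)/0.026244 = 107 days (vs. the pure-advection estimate x/v = 108 d).

107 days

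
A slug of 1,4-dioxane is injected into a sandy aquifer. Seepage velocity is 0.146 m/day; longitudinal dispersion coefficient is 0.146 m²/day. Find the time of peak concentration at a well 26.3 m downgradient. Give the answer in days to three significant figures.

For the 1D instantaneous-source solution, setting ∂C/∂t = 0 at fixed x gives v²t² + 2Dt − x² = 0, so t = (√(D² + v²x²) − D)/v².
√(D² + v²x²) = √(0.146² + 0.146² × 26.3²) = 3.843; v² = 0.021316.
t = (3.843 − 0.146)/0.021316 = 173 days (vs. the pure-advection estimate x/v = 180 d).

173 days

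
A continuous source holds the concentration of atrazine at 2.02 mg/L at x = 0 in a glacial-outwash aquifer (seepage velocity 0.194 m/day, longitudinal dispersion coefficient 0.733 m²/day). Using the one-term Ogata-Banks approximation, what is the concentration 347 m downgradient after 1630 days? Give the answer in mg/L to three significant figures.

For a continuous step input, C/C₀ ≈ ½·erfc((x−vt)/(2√(Dt))).
vt = 0.194 × 1630 = 316.22 m and 2√(Dt) = 2√(0.733 × 1630) = 69.13 m.
Argument (x−vt)/(2√(Dt)) = (347 − 316.22)/69.13 = 0.4452; ½·erfc(0.4452) = 0.2645.
C = 2.02 × 0.2645 = 0.534 mg/L.

0.534 mg/L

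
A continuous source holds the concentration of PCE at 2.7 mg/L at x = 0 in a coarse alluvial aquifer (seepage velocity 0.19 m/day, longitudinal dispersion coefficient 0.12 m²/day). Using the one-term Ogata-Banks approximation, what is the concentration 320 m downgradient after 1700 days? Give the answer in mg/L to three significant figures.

1.51 mg/L

For a continuous step input, C/C₀ ≈ ½·erfc((x−vt)/(2√(Dt))).
vt = 0.19 × 1700 = 323 m and 2√(Dt) = 2√(0.12 × 1700) = 28.57 m.
Argument (x−vt)/(2√(Dt)) = (320 − 323)/28.57 = -0.1050; ½·erfc(-0.1050) = 0.5590.
C = 2.7 × 0.5590 = 1.51 mg/L.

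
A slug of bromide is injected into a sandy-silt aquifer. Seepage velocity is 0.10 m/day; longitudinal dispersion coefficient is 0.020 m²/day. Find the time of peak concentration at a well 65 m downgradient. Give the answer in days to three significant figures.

For the 1D instantaneous-source solution, setting ∂C/∂t = 0 at fixed x gives v²t² + 2Dt − x² = 0, so t = (√(D² + v²x²) − D)/v².
√(D² + v²x²) = √(0.020² + 0.10² × 65²) = 6.500; v² = 0.01.
t = (6.500 − 0.020)/0.01 = 648 days (vs. the pure-advection estimate x/v = 650 d).

648 days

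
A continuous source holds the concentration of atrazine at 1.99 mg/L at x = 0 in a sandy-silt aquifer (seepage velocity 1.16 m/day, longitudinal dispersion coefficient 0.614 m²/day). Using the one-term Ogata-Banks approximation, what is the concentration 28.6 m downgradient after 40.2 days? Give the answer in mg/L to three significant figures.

1.98 mg/L

For a continuous step input, C/C₀ ≈ ½·erfc((x−vt)/(2√(Dt))).
vt = 1.16 × 40.2 = 46.632 m and 2√(Dt) = 2√(0.614 × 40.2) = 9.936 m.
Argument (x−vt)/(2√(Dt)) = (28.6 − 46.632)/9.936 = -1.815; ½·erfc(-1.815) = 0.9949.
C = 1.99 × 0.9949 = 1.98 mg/L.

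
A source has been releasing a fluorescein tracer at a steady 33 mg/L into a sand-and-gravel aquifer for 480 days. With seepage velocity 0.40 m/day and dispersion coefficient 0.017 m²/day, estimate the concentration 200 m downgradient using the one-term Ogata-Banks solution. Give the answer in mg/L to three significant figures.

0.787 mg/L

For a continuous step input, C/C₀ ≈ ½·erfc((x−vt)/(2√(Dt))).
vt = 0.40 × 480 = 192 m and 2√(Dt) = 2√(0.017 × 480) = 5.713 m.
Argument (x−vt)/(2√(Dt)) = (200 − 192)/5.713 = 1.400; ½·erfc(1.400) = 0.02386.
C = 33 × 0.02386 = 0.787 mg/L.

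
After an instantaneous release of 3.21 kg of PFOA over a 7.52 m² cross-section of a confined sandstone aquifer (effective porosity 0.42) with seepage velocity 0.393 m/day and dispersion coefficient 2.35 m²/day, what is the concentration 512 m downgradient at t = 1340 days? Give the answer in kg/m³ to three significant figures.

For an instantaneous plane source, C(x,t) = M/(n_e·A·√(4πDt)) · exp(−(x−vt)²/(4Dt)), with n_e·A the pore (flow) area.
Plume center vt = 0.393 × 1340 = 526.62 m, so the well at 512 m is 14.62 m upgradient of the peak.
√(4πDt) = 198.9 m, giving peak height M/(n_e·A·√(4πDt)) = 3.21/(0.42 × 7.52 × 198.9) = 0.005110 kg/m³.
(x−vt)²/(4Dt) = (-14.62)²/(4 × 2.35 × 1340) = 0.01697; exp(−0.01697) = 0.9832.
C = 0.005110 × 0.9832 = 0.00502 kg/m³.

0.00502 kg/m³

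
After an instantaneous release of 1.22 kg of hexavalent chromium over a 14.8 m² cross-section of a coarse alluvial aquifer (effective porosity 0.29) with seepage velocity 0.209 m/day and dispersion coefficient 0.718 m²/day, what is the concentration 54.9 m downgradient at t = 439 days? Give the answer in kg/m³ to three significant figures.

For an instantaneous plane source, C(x,t) = M/(n_e·A·√(4πDt)) · exp(−(x−vt)²/(4Dt)), with n_e·A the pore (flow) area.
Plume center vt = 0.209 × 439 = 91.751 m, so the well at 54.9 m is 36.851 m upgradient of the peak.
√(4πDt) = 62.94 m, giving peak height M/(n_e·A·√(4πDt)) = 1.22/(0.29 × 14.8 × 62.94) = 0.004516 kg/m³.
(x−vt)²/(4Dt) = (-36.851)²/(4 × 0.718 × 439) = 1.077; exp(−1.077) = 0.3406.
C = 0.004516 × 0.3406 = 0.00154 kg/m³.

0.00154 kg/m³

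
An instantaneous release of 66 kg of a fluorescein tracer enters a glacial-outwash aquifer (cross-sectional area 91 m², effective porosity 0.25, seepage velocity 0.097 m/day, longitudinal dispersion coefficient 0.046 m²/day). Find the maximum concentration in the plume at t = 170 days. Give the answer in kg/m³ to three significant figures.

The peak of an instantaneous 1D plume sits at x = vt; there the Gaussian factor is 1 and C_max = M/(n_e·A·√(4πDt)), where n_e·A is the pore area the mass is dissolved in.
√(4πDt) = √(4π × 0.046 × 170) = 9.913 m, so C_max = 66/(0.25 × 91 × 9.913) = 0.293 kg/m³.

0.293 kg/m³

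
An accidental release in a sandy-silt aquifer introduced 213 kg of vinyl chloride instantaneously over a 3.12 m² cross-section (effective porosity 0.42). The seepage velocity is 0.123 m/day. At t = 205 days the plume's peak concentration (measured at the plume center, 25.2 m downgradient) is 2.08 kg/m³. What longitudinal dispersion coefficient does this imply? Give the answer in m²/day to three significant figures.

2.37 m²/day

At the plume center C_max = M/(n_e·A·√(4πDt)), so D = M²/(4πt·(n_e·A·C_max)²).
n_e·A·C_max = 0.42 × 3.12 × 2.08 = 2.726 kg/m.
D = 213²/(4π × 205 × 2.726²) = 2.37 m²/day.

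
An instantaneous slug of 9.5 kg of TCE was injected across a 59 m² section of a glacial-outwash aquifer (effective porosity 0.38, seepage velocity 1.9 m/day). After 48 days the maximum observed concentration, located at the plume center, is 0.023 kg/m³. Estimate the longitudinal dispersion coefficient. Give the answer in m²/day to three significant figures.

0.563 m²/day

At the plume center C_max = M/(n_e·A·√(4πDt)), so D = M²/(4πt·(n_e·A·C_max)²).
n_e·A·C_max = 0.38 × 59 × 0.023 = 0.5157 kg/m.
D = 9.5²/(4π × 48 × 0.5157²) = 0.563 m²/day.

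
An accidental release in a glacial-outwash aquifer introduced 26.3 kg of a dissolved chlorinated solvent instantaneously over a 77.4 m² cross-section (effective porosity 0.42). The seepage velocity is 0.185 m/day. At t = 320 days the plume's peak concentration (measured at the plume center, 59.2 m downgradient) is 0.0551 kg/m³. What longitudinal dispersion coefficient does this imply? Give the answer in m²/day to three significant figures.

0.0536 m²/day

At the plume center C_max = M/(n_e·A·√(4πDt)), so D = M²/(4πt·(n_e·A·C_max)²).
n_e·A·C_max = 0.42 × 77.4 × 0.0551 = 1.791 kg/m.
D = 26.3²/(4π × 320 × 1.791²) = 0.0536 m²/day.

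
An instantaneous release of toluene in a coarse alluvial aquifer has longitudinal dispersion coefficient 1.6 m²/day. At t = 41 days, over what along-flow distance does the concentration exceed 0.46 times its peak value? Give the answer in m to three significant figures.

The plume is Gaussian with σ = √(2Dt) = √(2 × 1.6 × 41) = 11.45 m.
C/C_peak = exp(−Δx²/(2σ²)) = 0.46 ⇒ Δx = σ·√(−2 ln 0.46) = 11.45 × 1.246 = 14.27 m.
Width = 2Δx = 28.5 m.

28.5 m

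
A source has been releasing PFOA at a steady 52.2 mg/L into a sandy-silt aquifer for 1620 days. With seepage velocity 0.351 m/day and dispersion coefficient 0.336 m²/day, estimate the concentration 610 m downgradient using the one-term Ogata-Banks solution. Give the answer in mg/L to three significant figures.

For a continuous step input, C/C₀ ≈ ½·erfc((x−vt)/(2√(Dt))).
vt = 0.351 × 1620 = 568.62 m and 2√(Dt) = 2√(0.336 × 1620) = 46.66 m.
Argument (x−vt)/(2√(Dt)) = (610 − 568.62)/46.66 = 0.8868; ½·erfc(0.8868) = 0.1049.
C = 52.2 × 0.1049 = 5.48 mg/L.

5.48 mg/L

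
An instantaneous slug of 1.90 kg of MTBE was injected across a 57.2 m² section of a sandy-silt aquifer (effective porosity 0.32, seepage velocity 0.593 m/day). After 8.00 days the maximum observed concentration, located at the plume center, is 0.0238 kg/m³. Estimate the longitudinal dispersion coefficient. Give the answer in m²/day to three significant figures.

At the plume center C_max = M/(n_e·A·√(4πDt)), so D = M²/(4πt·(n_e·A·C_max)²).
n_e·A·C_max = 0.32 × 57.2 × 0.0238 = 0.4356 kg/m.
D = 1.90²/(4π × 8.00 × 0.4356²) = 0.189 m²/day.

0.189 m²/day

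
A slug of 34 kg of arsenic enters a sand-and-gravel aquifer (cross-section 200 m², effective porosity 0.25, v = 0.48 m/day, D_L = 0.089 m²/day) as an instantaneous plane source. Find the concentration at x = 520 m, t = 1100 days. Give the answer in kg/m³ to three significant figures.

For an instantaneous plane source, C(x,t) = M/(n_e·A·√(4πDt)) · exp(−(x−vt)²/(4Dt)), with n_e·A the pore (flow) area.
Plume center vt = 0.48 × 1100 = 528 m, so the well at 520 m is 8 m upgradient of the peak.
√(4πDt) = 35.07 m, giving peak height M/(n_e·A·√(4πDt)) = 34/(0.25 × 200 × 35.07) = 0.01939 kg/m³.
(x−vt)²/(4Dt) = (-8)²/(4 × 0.089 × 1100) = 0.1634; exp(−0.1634) = 0.8493.
C = 0.01939 × 0.8493 = 0.0165 kg/m³.

0.0165 kg/m³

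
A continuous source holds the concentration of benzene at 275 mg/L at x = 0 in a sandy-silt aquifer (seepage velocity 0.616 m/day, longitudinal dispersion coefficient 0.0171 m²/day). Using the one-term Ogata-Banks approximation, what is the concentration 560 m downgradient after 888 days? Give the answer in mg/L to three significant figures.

For a continuous step input, C/C₀ ≈ ½·erfc((x−vt)/(2√(Dt))).
vt = 0.616 × 888 = 547.008 m and 2√(Dt) = 2√(0.0171 × 888) = 7.794 m.
Argument (x−vt)/(2√(Dt)) = (560 − 547.008)/7.794 = 1.667; ½·erfc(1.667) = 0.009199.
C = 275 × 0.009199 = 2.53 mg/L.

2.53 mg/L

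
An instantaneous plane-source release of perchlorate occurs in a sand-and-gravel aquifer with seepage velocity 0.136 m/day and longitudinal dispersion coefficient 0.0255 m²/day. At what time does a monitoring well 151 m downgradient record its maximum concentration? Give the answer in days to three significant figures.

For the 1D instantaneous-source solution, setting ∂C/∂t = 0 at fixed x gives v²t² + 2Dt − x² = 0, so t = (√(D² + v²x²) − D)/v².
√(D² + v²x²) = √(0.0255² + 0.136² × 151²) = 20.54; v² = 0.018496.
t = (20.54 − 0.0255)/0.018496 = 1110 days (vs. the pure-advection estimate x/v = 1110 d).

1110 days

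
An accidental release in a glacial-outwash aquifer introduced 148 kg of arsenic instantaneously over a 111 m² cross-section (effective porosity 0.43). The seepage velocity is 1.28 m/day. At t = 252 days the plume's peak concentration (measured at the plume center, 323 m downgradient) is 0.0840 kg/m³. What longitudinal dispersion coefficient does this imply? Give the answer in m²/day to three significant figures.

At the plume center C_max = M/(n_e·A·√(4πDt)), so D = M²/(4πt·(n_e·A·C_max)²).
n_e·A·C_max = 0.43 × 111 × 0.0840 = 4.009 kg/m.
D = 148²/(4π × 252 × 4.009²) = 0.430 m²/day.

0.430 m²/day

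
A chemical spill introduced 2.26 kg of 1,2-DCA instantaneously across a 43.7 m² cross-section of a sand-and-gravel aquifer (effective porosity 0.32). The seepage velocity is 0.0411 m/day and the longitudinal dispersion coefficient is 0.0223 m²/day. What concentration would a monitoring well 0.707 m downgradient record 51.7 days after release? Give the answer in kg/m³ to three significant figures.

For an instantaneous plane source, C(x,t) = M/(n_e·A·√(4πDt)) · exp(−(x−vt)²/(4Dt)), with n_e·A the pore (flow) area.
Plume center vt = 0.0411 × 51.7 = 2.12487 m, so the well at 0.707 m is 1.41787 m upgradient of the peak.
√(4πDt) = 3.806 m, giving peak height M/(n_e·A·√(4πDt)) = 2.26/(0.32 × 43.7 × 3.806) = 0.04246 kg/m³.
(x−vt)²/(4Dt) = (-1.41787)²/(4 × 0.0223 × 51.7) = 0.4359; exp(−0.4359) = 0.6467.
C = 0.04246 × 0.6467 = 0.0275 kg/m³.

0.0275 kg/m³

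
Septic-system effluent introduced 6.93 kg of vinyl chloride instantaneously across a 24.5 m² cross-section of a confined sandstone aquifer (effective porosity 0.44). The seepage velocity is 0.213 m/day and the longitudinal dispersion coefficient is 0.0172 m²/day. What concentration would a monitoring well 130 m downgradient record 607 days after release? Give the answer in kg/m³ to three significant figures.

0.0555 kg/m³

For an instantaneous plane source, C(x,t) = M/(n_e·A·√(4πDt)) · exp(−(x−vt)²/(4Dt)), with n_e·A the pore (flow) area.
Plume center vt = 0.213 × 607 = 129.291 m, so the well at 130 m is 0.709 m downgradient of the peak.
√(4πDt) = 11.45 m, giving peak height M/(n_e·A·√(4πDt)) = 6.93/(0.44 × 24.5 × 11.45) = 0.05614 kg/m³.
(x−vt)²/(4Dt) = (0.709)²/(4 × 0.0172 × 607) = 0.01204; exp(−0.01204) = 0.9880.
C = 0.05614 × 0.9880 = 0.0555 kg/m³.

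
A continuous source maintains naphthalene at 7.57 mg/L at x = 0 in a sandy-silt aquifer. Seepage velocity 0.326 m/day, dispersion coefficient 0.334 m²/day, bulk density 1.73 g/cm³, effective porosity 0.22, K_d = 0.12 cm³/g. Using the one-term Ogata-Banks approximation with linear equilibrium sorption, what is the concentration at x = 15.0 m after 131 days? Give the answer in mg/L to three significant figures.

6.44 mg/L

Retardation factor R = 1 + ρ_b·K_d/n = 1 + 1.73 × 0.12/0.22 = 1.944.
Sorption retards both mechanisms: v_R = v/R = 0.1677 m/day, D_R = D/R = 0.1718 m²/day.
v_R·t = 0.1677 × 131 = 21.9687 m; 2√(D_R t) = 9.488 m; argument = (15.0 − 21.9687)/9.488 = -0.7345.
C = C₀ × ½·erfc(-0.7345) = 7.57 × 0.8505 = 6.44 mg/L.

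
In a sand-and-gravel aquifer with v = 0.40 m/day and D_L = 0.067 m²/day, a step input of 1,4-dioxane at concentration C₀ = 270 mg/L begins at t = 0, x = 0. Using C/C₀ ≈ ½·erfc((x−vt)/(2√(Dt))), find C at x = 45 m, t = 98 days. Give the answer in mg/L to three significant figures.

For a continuous step input, C/C₀ ≈ ½·erfc((x−vt)/(2√(Dt))).
vt = 0.40 × 98 = 39.2 m and 2√(Dt) = 2√(0.067 × 98) = 5.125 m.
Argument (x−vt)/(2√(Dt)) = (45 − 39.2)/5.125 = 1.132; ½·erfc(1.132) = 0.05470.
C = 270 × 0.05470 = 14.8 mg/L.

14.8 mg/L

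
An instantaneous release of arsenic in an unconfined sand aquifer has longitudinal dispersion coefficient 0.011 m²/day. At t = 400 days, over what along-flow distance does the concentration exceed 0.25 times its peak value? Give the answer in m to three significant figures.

9.88 m

The plume is Gaussian with σ = √(2Dt) = √(2 × 0.011 × 400) = 2.966 m.
C/C_peak = exp(−Δx²/(2σ²)) = 0.25 ⇒ Δx = σ·√(−2 ln 0.25) = 2.966 × 1.665 = 4.938 m.
Width = 2Δx = 9.88 m.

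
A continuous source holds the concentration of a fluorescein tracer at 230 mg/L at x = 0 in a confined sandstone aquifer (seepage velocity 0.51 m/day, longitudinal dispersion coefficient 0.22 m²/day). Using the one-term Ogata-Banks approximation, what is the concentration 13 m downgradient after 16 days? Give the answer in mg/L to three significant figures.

7.83 mg/L

For a continuous step input, C/C₀ ≈ ½·erfc((x−vt)/(2√(Dt))).
vt = 0.51 × 16 = 8.16 m and 2√(Dt) = 2√(0.22 × 16) = 3.752 m.
Argument (x−vt)/(2√(Dt)) = (13 − 8.16)/3.752 = 1.290; ½·erfc(1.290) = 0.03405.
C = 230 × 0.03405 = 7.83 mg/L.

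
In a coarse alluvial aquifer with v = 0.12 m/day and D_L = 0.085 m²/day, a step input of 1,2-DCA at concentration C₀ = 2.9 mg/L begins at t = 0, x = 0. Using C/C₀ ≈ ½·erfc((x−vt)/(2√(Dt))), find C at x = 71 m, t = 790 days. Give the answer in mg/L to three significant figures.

For a continuous step input, C/C₀ ≈ ½·erfc((x−vt)/(2√(Dt))).
vt = 0.12 × 790 = 94.8 m and 2√(Dt) = 2√(0.085 × 790) = 16.39 m.
Argument (x−vt)/(2√(Dt)) = (71 − 94.8)/16.39 = -1.452; ½·erfc(-1.452) = 0.9800.
C = 2.9 × 0.9800 = 2.84 mg/L.

2.84 mg/L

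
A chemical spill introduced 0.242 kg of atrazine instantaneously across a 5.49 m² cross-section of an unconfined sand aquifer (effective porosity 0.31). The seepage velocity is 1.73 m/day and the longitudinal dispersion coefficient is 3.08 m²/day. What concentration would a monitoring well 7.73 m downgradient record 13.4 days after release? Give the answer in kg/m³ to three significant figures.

For an instantaneous plane source, C(x,t) = M/(n_e·A·√(4πDt)) · exp(−(x−vt)²/(4Dt)), with n_e·A the pore (flow) area.
Plume center vt = 1.73 × 13.4 = 23.182 m, so the well at 7.73 m is 15.452 m upgradient of the peak.
√(4πDt) = 22.77 m, giving peak height M/(n_e·A·√(4πDt)) = 0.242/(0.31 × 5.49 × 22.77) = 0.006245 kg/m³.
(x−vt)²/(4Dt) = (-15.452)²/(4 × 3.08 × 13.4) = 1.446; exp(−1.446) = 0.2355.
C = 0.006245 × 0.2355 = 0.00147 kg/m³.

0.00147 kg/m³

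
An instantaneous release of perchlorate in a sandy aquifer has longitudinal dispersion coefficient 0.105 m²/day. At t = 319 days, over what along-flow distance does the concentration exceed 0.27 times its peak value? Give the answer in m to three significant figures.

The plume is Gaussian with σ = √(2Dt) = √(2 × 0.105 × 319) = 8.185 m.
C/C_peak = exp(−Δx²/(2σ²)) = 0.27 ⇒ Δx = σ·√(−2 ln 0.27) = 8.185 × 1.618 = 13.24 m.
Width = 2Δx = 26.5 m.

26.5 m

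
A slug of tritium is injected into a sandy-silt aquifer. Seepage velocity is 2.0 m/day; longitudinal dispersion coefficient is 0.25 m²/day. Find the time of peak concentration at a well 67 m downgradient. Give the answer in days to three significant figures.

For the 1D instantaneous-source solution, setting ∂C/∂t = 0 at fixed x gives v²t² + 2Dt − x² = 0, so t = (√(D² + v²x²) − D)/v².
√(D² + v²x²) = √(0.25² + 2.0² × 67²) = 134.0; v² = 4.
t = (134.0 − 0.25)/4 = 33.4 days (vs. the pure-advection estimate x/v = 33.5 d).

33.4 days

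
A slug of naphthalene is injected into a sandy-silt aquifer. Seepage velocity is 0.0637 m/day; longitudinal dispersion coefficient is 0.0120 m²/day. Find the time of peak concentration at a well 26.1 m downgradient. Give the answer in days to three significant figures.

407 days

For the 1D instantaneous-source solution, setting ∂C/∂t = 0 at fixed x gives v²t² + 2Dt − x² = 0, so t = (√(D² + v²x²) − D)/v².
√(D² + v²x²) = √(0.0120² + 0.0637² × 26.1²) = 1.663; v² = 0.00405769.
t = (1.663 − 0.0120)/0.00405769 = 407 days (vs. the pure-advection estimate x/v = 410 d).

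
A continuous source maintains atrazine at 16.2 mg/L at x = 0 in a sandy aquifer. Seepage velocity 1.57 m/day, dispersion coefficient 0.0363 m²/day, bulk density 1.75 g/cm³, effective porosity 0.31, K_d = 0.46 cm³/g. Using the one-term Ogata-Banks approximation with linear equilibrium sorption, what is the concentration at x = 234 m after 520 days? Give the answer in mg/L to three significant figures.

Retardation factor R = 1 + ρ_b·K_d/n = 1 + 1.75 × 0.46/0.31 = 3.597.
Sorption retards both mechanisms: v_R = v/R = 0.4365 m/day, D_R = D/R = 0.01009 m²/day.
v_R·t = 0.4365 × 520 = 226.98 m; 2√(D_R t) = 4.581 m; argument = (234 − 226.98)/4.581 = 1.532.
C = C₀ × ½·erfc(1.532) = 16.2 × 0.01513 = 0.245 mg/L.

0.245 mg/L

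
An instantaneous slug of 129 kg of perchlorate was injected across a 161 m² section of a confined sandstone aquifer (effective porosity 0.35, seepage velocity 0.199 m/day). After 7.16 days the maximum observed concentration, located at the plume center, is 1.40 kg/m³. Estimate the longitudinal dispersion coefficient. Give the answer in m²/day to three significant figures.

0.0297 m²/day

At the plume center C_max = M/(n_e·A·√(4πDt)), so D = M²/(4πt·(n_e·A·C_max)²).
n_e·A·C_max = 0.35 × 161 × 1.40 = 78.89 kg/m.
D = 129²/(4π × 7.16 × 78.89²) = 0.0297 m²/day.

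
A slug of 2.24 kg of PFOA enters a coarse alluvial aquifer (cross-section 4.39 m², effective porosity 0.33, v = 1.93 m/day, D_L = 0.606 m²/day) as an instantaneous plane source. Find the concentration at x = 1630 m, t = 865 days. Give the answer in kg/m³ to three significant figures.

For an instantaneous plane source, C(x,t) = M/(n_e·A·√(4πDt)) · exp(−(x−vt)²/(4Dt)), with n_e·A the pore (flow) area.
Plume center vt = 1.93 × 865 = 1669.45 m, so the well at 1630 m is 39.45 m upgradient of the peak.
√(4πDt) = 81.16 m, giving peak height M/(n_e·A·√(4πDt)) = 2.24/(0.33 × 4.39 × 81.16) = 0.01905 kg/m³.
(x−vt)²/(4Dt) = (-39.45)²/(4 × 0.606 × 865) = 0.7422; exp(−0.7422) = 0.4761.
C = 0.01905 × 0.4761 = 0.00907 kg/m³.

0.00907 kg/m³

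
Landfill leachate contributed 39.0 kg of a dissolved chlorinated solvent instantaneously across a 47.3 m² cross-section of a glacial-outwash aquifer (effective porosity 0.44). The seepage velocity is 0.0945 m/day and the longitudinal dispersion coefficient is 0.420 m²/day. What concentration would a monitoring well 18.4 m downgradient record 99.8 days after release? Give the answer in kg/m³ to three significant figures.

For an instantaneous plane source, C(x,t) = M/(n_e·A·√(4πDt)) · exp(−(x−vt)²/(4Dt)), with n_e·A the pore (flow) area.
Plume center vt = 0.0945 × 99.8 = 9.4311 m, so the well at 18.4 m is 8.9689 m downgradient of the peak.
√(4πDt) = 22.95 m, giving peak height M/(n_e·A·√(4πDt)) = 39.0/(0.44 × 47.3 × 22.95) = 0.08165 kg/m³.
(x−vt)²/(4Dt) = (8.9689)²/(4 × 0.420 × 99.8) = 0.4798; exp(−0.4798) = 0.6189.
C = 0.08165 × 0.6189 = 0.0505 kg/m³.

0.0505 kg/m³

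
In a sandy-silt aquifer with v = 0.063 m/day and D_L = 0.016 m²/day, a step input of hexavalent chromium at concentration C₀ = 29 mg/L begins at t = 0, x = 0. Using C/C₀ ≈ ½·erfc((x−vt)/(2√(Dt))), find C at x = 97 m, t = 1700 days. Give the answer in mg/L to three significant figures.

For a continuous step input, C/C₀ ≈ ½·erfc((x−vt)/(2√(Dt))).
vt = 0.063 × 1700 = 107.1 m and 2√(Dt) = 2√(0.016 × 1700) = 10.43 m.
Argument (x−vt)/(2√(Dt)) = (97 − 107.1)/10.43 = -0.9684; ½·erfc(-0.9684) = 0.9146.
C = 29 × 0.9146 = 26.5 mg/L.

26.5 mg/L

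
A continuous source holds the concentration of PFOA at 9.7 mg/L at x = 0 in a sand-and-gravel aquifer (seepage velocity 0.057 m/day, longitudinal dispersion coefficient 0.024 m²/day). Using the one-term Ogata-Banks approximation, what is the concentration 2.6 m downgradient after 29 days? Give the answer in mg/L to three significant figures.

For a continuous step input, C/C₀ ≈ ½·erfc((x−vt)/(2√(Dt))).
vt = 0.057 × 29 = 1.653 m and 2√(Dt) = 2√(0.024 × 29) = 1.669 m.
Argument (x−vt)/(2√(Dt)) = (2.6 − 1.653)/1.669 = 0.5674; ½·erfc(0.5674) = 0.2112.
C = 9.7 × 0.2112 = 2.05 mg/L.

2.05 mg/L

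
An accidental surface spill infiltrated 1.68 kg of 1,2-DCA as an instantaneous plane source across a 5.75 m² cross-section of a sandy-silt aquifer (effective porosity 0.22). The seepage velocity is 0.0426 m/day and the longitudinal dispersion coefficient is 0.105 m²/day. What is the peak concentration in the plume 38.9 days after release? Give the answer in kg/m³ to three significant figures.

The peak of an instantaneous 1D plume sits at x = vt; there the Gaussian factor is 1 and C_max = M/(n_e·A·√(4πDt)), where n_e·A is the pore area the mass is dissolved in.
√(4πDt) = √(4π × 0.105 × 38.9) = 7.164 m, so C_max = 1.68/(0.22 × 5.75 × 7.164) = 0.185 kg/m³.

0.185 kg/m³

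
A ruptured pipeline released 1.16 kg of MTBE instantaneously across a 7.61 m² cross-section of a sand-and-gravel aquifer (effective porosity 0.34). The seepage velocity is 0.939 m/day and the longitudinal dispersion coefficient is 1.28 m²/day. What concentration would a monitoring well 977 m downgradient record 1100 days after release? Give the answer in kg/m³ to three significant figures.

For an instantaneous plane source, C(x,t) = M/(n_e·A·√(4πDt)) · exp(−(x−vt)²/(4Dt)), with n_e·A the pore (flow) area.
Plume center vt = 0.939 × 1100 = 1032.9 m, so the well at 977 m is 55.9 m upgradient of the peak.
√(4πDt) = 133.0 m, giving peak height M/(n_e·A·√(4πDt)) = 1.16/(0.34 × 7.61 × 133.0) = 0.003371 kg/m³.
(x−vt)²/(4Dt) = (-55.9)²/(4 × 1.28 × 1100) = 0.5548; exp(−0.5548) = 0.5742.
C = 0.003371 × 0.5742 = 0.00194 kg/m³.

0.00194 kg/m³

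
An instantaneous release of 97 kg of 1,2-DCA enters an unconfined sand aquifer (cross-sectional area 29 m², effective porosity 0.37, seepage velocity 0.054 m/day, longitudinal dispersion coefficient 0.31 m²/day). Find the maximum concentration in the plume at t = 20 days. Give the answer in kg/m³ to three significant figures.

The peak of an instantaneous 1D plume sits at x = vt; there the Gaussian factor is 1 and C_max = M/(n_e·A·√(4πDt)), where n_e·A is the pore area the mass is dissolved in.
√(4πDt) = √(4π × 0.31 × 20) = 8.827 m, so C_max = 97/(0.37 × 29 × 8.827) = 1.02 kg/m³.

1.02 kg/m³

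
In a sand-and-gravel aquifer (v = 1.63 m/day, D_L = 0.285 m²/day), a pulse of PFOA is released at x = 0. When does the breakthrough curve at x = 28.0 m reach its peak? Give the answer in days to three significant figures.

17.1 days

For the 1D instantaneous-source solution, setting ∂C/∂t = 0 at fixed x gives v²t² + 2Dt − x² = 0, so t = (√(D² + v²x²) − D)/v².
√(D² + v²x²) = √(0.285² + 1.63² × 28.0²) = 45.64; v² = 2.6569.
t = (45.64 − 0.285)/2.6569 = 17.1 days (vs. the pure-advection estimate x/v = 17.2 d).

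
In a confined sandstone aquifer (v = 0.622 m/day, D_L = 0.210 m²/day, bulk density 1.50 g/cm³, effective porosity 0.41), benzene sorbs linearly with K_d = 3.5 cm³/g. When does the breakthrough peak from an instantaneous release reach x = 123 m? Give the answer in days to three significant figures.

Retardation factor R = 1 + ρ_b·K_d/n = 1 + 1.50 × 3.5/0.41 = 13.80.
Sorption retards both mechanisms: v_R = v/R = 0.04507 m/day, D_R = D/R = 0.01522 m²/day.
Peak time from v_R²t² + 2D_R t − x² = 0: t = (√(D_R² + v_R²x²) − D_R)/v_R².
√(D_R² + v_R²x²) = √(0.01522² + 0.04507² × 123²) = 5.544; v_R² = 0.002031.
t = (5.544 − 0.01522)/0.002031 = 2720 days.

2720 days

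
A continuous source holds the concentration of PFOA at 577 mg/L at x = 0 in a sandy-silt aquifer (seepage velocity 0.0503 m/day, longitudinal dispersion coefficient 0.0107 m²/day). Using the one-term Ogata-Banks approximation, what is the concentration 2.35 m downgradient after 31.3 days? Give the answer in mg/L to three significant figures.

99.0 mg/L

For a continuous step input, C/C₀ ≈ ½·erfc((x−vt)/(2√(Dt))).
vt = 0.0503 × 31.3 = 1.57439 m and 2√(Dt) = 2√(0.0107 × 31.3) = 1.157 m.
Argument (x−vt)/(2√(Dt)) = (2.35 − 1.57439)/1.157 = 0.6704; ½·erfc(0.6704) = 0.1715.
C = 577 × 0.1715 = 99.0 mg/L.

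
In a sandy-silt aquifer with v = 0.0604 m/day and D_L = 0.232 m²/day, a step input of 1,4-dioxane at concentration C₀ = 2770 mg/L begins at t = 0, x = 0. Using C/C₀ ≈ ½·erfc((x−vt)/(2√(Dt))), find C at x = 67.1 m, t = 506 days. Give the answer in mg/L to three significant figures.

23.7 mg/L

For a continuous step input, C/C₀ ≈ ½·erfc((x−vt)/(2√(Dt))).
vt = 0.0604 × 506 = 30.5624 m and 2√(Dt) = 2√(0.232 × 506) = 21.67 m.
Argument (x−vt)/(2√(Dt)) = (67.1 − 30.5624)/21.67 = 1.686; ½·erfc(1.686) = 0.008554.
C = 2770 × 0.008554 = 23.7 mg/L.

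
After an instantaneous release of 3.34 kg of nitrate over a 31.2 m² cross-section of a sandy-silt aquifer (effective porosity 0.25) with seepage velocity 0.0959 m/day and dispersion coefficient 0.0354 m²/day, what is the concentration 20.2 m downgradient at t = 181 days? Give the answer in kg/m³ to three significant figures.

For an instantaneous plane source, C(x,t) = M/(n_e·A·√(4πDt)) · exp(−(x−vt)²/(4Dt)), with n_e·A the pore (flow) area.
Plume center vt = 0.0959 × 181 = 17.3579 m, so the well at 20.2 m is 2.8421 m downgradient of the peak.
√(4πDt) = 8.973 m, giving peak height M/(n_e·A·√(4πDt)) = 3.34/(0.25 × 31.2 × 8.973) = 0.04772 kg/m³.
(x−vt)²/(4Dt) = (2.8421)²/(4 × 0.0354 × 181) = 0.3152; exp(−0.3152) = 0.7296.
C = 0.04772 × 0.7296 = 0.0348 kg/m³.

0.0348 kg/m³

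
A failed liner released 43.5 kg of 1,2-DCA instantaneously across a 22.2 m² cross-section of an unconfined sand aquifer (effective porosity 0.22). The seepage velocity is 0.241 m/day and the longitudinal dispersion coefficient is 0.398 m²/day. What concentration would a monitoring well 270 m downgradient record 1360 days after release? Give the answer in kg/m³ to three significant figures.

0.0231 kg/m³

For an instantaneous plane source, C(x,t) = M/(n_e·A·√(4πDt)) · exp(−(x−vt)²/(4Dt)), with n_e·A the pore (flow) area.
Plume center vt = 0.241 × 1360 = 327.76 m, so the well at 270 m is 57.76 m upgradient of the peak.
√(4πDt) = 82.47 m, giving peak height M/(n_e·A·√(4πDt)) = 43.5/(0.22 × 22.2 × 82.47) = 0.1080 kg/m³.
(x−vt)²/(4Dt) = (-57.76)²/(4 × 0.398 × 1360) = 1.541; exp(−1.541) = 0.2142.
C = 0.1080 × 0.2142 = 0.0231 kg/m³.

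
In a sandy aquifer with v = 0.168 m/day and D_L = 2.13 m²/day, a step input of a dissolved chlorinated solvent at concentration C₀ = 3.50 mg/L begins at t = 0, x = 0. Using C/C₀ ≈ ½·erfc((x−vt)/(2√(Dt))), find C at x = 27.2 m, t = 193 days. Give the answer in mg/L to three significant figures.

2.00 mg/L

For a continuous step input, C/C₀ ≈ ½·erfc((x−vt)/(2√(Dt))).
vt = 0.168 × 193 = 32.424 m and 2√(Dt) = 2√(2.13 × 193) = 40.55 m.
Argument (x−vt)/(2√(Dt)) = (27.2 − 32.424)/40.55 = -0.1288; ½·erfc(-0.1288) = 0.5723.
C = 3.50 × 0.5723 = 2.00 mg/L.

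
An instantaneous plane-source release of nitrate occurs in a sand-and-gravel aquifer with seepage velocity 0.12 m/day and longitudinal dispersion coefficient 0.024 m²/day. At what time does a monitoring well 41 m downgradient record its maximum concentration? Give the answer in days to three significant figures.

For the 1D instantaneous-source solution, setting ∂C/∂t = 0 at fixed x gives v²t² + 2Dt − x² = 0, so t = (√(D² + v²x²) − D)/v².
√(D² + v²x²) = √(0.024² + 0.12² × 41²) = 4.920; v² = 0.0144.
t = (4.920 − 0.024)/0.0144 = 340 days (vs. the pure-advection estimate x/v = 342 d).

340 days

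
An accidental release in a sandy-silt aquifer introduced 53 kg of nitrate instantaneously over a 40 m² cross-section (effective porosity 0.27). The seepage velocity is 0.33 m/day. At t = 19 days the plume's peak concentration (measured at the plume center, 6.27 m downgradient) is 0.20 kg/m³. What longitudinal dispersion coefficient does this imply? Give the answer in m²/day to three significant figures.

At the plume center C_max = M/(n_e·A·√(4πDt)), so D = M²/(4πt·(n_e·A·C_max)²).
n_e·A·C_max = 0.27 × 40 × 0.20 = 2.160 kg/m.
D = 53²/(4π × 19 × 2.160²) = 2.52 m²/day.

2.52 m²/day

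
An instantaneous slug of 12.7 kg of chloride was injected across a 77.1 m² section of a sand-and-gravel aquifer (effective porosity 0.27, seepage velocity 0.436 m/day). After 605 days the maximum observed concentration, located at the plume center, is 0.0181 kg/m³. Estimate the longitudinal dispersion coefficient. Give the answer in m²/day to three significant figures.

At the plume center C_max = M/(n_e·A·√(4πDt)), so D = M²/(4πt·(n_e·A·C_max)²).
n_e·A·C_max = 0.27 × 77.1 × 0.0181 = 0.3768 kg/m.
D = 12.7²/(4π × 605 × 0.3768²) = 0.149 m²/day.

0.149 m²/day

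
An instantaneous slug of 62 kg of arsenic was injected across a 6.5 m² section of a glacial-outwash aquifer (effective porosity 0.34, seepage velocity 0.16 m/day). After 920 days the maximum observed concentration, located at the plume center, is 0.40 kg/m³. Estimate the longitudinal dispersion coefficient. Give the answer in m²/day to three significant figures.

At the plume center C_max = M/(n_e·A·√(4πDt)), so D = M²/(4πt·(n_e·A·C_max)²).
n_e·A·C_max = 0.34 × 6.5 × 0.40 = 0.8840 kg/m.
D = 62²/(4π × 920 × 0.8840²) = 0.425 m²/day.

0.425 m²/day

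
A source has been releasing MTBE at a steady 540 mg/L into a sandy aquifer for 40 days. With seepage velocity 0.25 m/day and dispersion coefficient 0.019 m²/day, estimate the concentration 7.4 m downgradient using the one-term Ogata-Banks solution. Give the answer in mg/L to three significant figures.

For a continuous step input, C/C₀ ≈ ½·erfc((x−vt)/(2√(Dt))).
vt = 0.25 × 40 = 10 m and 2√(Dt) = 2√(0.019 × 40) = 1.744 m.
Argument (x−vt)/(2√(Dt)) = (7.4 − 10)/1.744 = -1.491; ½·erfc(-1.491) = 0.9825.
C = 540 × 0.9825 = 531 mg/L.

531 mg/L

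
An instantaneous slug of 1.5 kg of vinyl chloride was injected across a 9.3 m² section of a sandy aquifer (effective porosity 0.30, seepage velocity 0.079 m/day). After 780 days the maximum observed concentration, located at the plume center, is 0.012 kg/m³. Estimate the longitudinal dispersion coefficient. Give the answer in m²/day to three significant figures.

0.205 m²/day

At the plume center C_max = M/(n_e·A·√(4πDt)), so D = M²/(4πt·(n_e·A·C_max)²).
n_e·A·C_max = 0.30 × 9.3 × 0.012 = 0.03348 kg/m.
D = 1.5²/(4π × 780 × 0.03348²) = 0.205 m²/day.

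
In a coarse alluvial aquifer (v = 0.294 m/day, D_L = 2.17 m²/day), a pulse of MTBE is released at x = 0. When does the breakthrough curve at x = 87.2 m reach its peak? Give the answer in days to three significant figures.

273 days

For the 1D instantaneous-source solution, setting ∂C/∂t = 0 at fixed x gives v²t² + 2Dt − x² = 0, so t = (√(D² + v²x²) − D)/v².
√(D² + v²x²) = √(2.17² + 0.294² × 87.2²) = 25.73; v² = 0.086436.
t = (25.73 − 2.17)/0.086436 = 273 days (vs. the pure-advection estimate x/v = 297 d).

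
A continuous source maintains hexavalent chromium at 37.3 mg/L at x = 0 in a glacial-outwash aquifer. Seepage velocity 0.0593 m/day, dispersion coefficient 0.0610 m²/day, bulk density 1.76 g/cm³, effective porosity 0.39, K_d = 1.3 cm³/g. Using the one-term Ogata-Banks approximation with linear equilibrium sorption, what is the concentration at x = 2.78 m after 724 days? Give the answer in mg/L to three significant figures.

Retardation factor R = 1 + ρ_b·K_d/n = 1 + 1.76 × 1.3/0.39 = 6.867.
Sorption retards both mechanisms: v_R = v/R = 0.008636 m/day, D_R = D/R = 0.008883 m²/day.
v_R·t = 0.008636 × 724 = 6.252464 m; 2√(D_R t) = 5.072 m; argument = (2.78 − 6.252464)/5.072 = -0.6846.
C = C₀ × ½·erfc(-0.6846) = 37.3 × 0.8335 = 31.1 mg/L.

31.1 mg/L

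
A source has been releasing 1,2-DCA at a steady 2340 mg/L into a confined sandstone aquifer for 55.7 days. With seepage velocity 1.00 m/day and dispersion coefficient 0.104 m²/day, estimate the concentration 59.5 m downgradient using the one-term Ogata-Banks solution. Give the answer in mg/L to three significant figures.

309 mg/L

For a continuous step input, C/C₀ ≈ ½·erfc((x−vt)/(2√(Dt))).
vt = 1.00 × 55.7 = 55.7 m and 2√(Dt) = 2√(0.104 × 55.7) = 4.814 m.
Argument (x−vt)/(2√(Dt)) = (59.5 − 55.7)/4.814 = 0.7894; ½·erfc(0.7894) = 0.1321.
C = 2340 × 0.1321 = 309 mg/L.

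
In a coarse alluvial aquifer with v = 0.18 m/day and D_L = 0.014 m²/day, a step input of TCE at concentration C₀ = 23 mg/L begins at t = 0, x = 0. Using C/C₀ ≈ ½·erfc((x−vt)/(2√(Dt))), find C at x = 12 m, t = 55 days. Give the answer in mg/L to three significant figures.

For a continuous step input, C/C₀ ≈ ½·erfc((x−vt)/(2√(Dt))).
vt = 0.18 × 55 = 9.9 m and 2√(Dt) = 2√(0.014 × 55) = 1.755 m.
Argument (x−vt)/(2√(Dt)) = (12 − 9.9)/1.755 = 1.197; ½·erfc(1.197) = 0.04525.
C = 23 × 0.04525 = 1.04 mg/L.

1.04 mg/L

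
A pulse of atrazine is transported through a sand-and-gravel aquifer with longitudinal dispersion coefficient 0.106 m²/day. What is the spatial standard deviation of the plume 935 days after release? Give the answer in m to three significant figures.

Dispersive spreading gives a Gaussian with σ² = 2Dt; advection only shifts the center.
σ = √(2 × 0.106 × 935) = 14.1 m.

14.1 m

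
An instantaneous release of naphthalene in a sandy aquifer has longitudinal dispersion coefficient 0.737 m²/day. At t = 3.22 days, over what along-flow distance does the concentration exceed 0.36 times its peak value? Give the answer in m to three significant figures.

The plume is Gaussian with σ = √(2Dt) = √(2 × 0.737 × 3.22) = 2.179 m.
C/C_peak = exp(−Δx²/(2σ²)) = 0.36 ⇒ Δx = σ·√(−2 ln 0.36) = 2.179 × 1.429 = 3.114 m.
Width = 2Δx = 6.23 m.

6.23 m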